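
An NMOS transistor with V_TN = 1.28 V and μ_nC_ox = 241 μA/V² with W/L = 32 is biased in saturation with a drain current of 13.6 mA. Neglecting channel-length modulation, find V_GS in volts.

k_n = μ_nC_ox · (W/L) = 7.712 mA/V².
In saturation I_D = ½ k_n (V_GS − V_TN)², so V_GS − V_TN = √(2 I_D / k_n) = √(2 × 13.6 / 7.712) = 1.88 V.
V_GS = 1.28 + 1.88 = 3.16 V.

V_GS = 3.16 V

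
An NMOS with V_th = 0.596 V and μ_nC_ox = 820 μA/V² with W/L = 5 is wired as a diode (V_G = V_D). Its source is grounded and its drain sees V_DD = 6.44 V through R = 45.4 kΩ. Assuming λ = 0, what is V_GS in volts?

With gate tied to drain, V_GS = V_DS ≥ V_GS − V_th, so the device is in saturation.
k_n = μ_nC_ox · (W/L) = 4.1 mA/V².
KCL at the drain: ½ k_n (V_GS − V_th)² = (V_DD − V_GS)/R.
Let x = V_GS − 0.596. Then 93.1 x² + x − 5.844 = 0, giving x = 0.245 V (positive root), so V_GS = 0.841 V.
I_D = (V_DD − V_GS)/R = (6.44 − 0.841) / 45.4 = 0.123 mA.

V_GS = 0.841 V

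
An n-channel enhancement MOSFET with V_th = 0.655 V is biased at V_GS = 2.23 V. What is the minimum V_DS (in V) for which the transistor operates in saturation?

The boundary between triode and saturation is V_DS = V_GS − V_th = V_ov.
V_ov = 2.23 − 0.655 = 1.57 V.

V_DS,sat = 1.57 V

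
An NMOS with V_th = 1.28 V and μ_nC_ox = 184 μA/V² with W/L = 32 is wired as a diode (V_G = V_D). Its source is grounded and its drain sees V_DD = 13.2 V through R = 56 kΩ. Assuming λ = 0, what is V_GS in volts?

V_GS = 1.55 V

With gate tied to drain, V_GS = V_DS ≥ V_GS − V_th, so the device is in saturation.
k_n = μ_nC_ox · (W/L) = 5.888 mA/V².
KCL at the drain: ½ k_n (V_GS − V_th)² = (V_DD − V_GS)/R.
Let x = V_GS − 1.28. Then 165 x² + x − 11.92 = 0, giving x = 0.266 V (positive root), so V_GS = 1.55 V.
I_D = (V_DD − V_GS)/R = (13.2 − 1.55) / 56 = 0.208 mA.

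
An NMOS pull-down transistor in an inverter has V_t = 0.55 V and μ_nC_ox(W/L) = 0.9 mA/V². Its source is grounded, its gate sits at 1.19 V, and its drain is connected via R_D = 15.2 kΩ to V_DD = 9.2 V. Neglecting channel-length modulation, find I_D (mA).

I_D = 0.184 mA

V_GS = V_G = 1.19 V, so V_ov = 1.19 − 0.55 = 0.64 V.
Assume saturation: I_D = ½ k_n V_ov² = 0.5 × 0.9 × 0.64² = 0.184 mA, giving V_DS = V_DD − I_D R_D = 9.2 − 0.184 × 15.2 = 6.4 V.
V_DS = 6.4 V ≥ V_ov = 0.64 V, confirming saturation.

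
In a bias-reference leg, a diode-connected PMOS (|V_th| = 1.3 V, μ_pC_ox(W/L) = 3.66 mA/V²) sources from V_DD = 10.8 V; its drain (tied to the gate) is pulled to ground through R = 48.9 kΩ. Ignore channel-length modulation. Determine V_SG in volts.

V_SG = 1.62 V

With gate tied to drain, V_SG = V_SD ≥ V_SG − |V_th|, so the device is in saturation.
KCL at the drain: ½ k_p (V_SG − |V_th|)² = (V_DD − V_SG)/R.
Let x = V_SG − 1.3. Then 89.5 x² + x − 9.5 = 0, giving x = 0.32 V (positive root), so V_SG = 1.62 V.
I_D = (V_DD − V_SG)/R = (10.8 − 1.62) / 48.9 = 0.188 mA.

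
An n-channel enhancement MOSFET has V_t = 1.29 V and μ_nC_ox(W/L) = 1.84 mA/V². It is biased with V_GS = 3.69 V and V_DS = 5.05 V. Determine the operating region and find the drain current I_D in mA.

Saturation; I_D = 5.30 mA

V_ov = V_GS − V_t = 3.69 − 1.29 = 2.4 V.
Since V_DS = 5.05 V ≥ V_ov = 2.4 V, the device is in saturation.
I_D = ½ k_n V_ov² = 0.5 × 1.84 × 2.4² = 5.3 mA.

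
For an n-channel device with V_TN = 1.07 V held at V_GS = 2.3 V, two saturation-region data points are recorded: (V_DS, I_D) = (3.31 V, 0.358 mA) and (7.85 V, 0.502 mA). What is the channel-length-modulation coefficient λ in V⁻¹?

λ = 0.125 V⁻¹

With V_GS fixed, I_D ∝ (1 + λ V_DS) in saturation, so I_D2/I_D1 = (1 + λ V_DS2)/(1 + λ V_DS1).
0.502/0.358 = 1.402 = (1 + 7.85 λ)/(1 + 3.31 λ).
Solving: λ (I_D1 V_DS2 − I_D2 V_DS1) = I_D2 − I_D1, so λ = (0.502 − 0.358) / (0.358 × 7.85 − 0.502 × 3.31) = 0.144 / 1.15 = 0.125 V⁻¹.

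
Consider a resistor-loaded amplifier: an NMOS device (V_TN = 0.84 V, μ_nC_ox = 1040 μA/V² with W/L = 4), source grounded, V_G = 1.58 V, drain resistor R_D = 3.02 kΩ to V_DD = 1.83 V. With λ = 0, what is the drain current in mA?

V_GS = V_G = 1.58 V, so V_ov = 1.58 − 0.84 = 0.74 V.
k_n = μ_nC_ox · (W/L) = 4.16 mA/V².
Assume saturation: I_D = ½ k_n V_ov² = 0.5 × 4.16 × 0.74² = 1.14 mA, giving V_DS = V_DD − I_D R_D = 1.83 − 1.14 × 3.02 = -1.61 V.
But -1.61 V < V_ov = 0.74 V, so the device is actually in triode.
In triode I_D = k_n[V_ov V_DS − ½ V_DS²] and I_D = (V_DD − V_DS)/R_D. Equating: 6.28 V_DS² − 10.3 V_DS + 1.83 = 0, giving V_DS = 0.203 V (the root below V_ov).
I_D = (1.83 − 0.203) / 3.02 = 0.539 mA.

I_D = 0.539 mA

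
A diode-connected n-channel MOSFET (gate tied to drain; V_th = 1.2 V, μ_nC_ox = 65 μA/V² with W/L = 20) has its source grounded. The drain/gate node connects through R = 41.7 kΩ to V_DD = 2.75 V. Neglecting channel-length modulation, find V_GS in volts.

V_GS = 1.42 V

With gate tied to drain, V_GS = V_DS ≥ V_GS − V_th, so the device is in saturation.
k_n = μ_nC_ox · (W/L) = 1.3 mA/V².
KCL at the drain: ½ k_n (V_GS − V_th)² = (V_DD − V_GS)/R.
Let x = V_GS − 1.2. Then 27.1 x² + x − 1.55 = 0, giving x = 0.221 V (positive root), so V_GS = 1.42 V.
I_D = (V_DD − V_GS)/R = (2.75 − 1.42) / 41.7 = 0.0319 mA.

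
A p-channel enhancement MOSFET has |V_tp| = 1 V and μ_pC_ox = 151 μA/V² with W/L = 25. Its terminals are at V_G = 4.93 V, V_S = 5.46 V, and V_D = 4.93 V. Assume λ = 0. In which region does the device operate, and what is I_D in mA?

Cutoff; I_D = 0 mA

V_SG = V_S − V_G = 5.46 − 4.93 = 0.53 V; V_SD = V_S − V_D = 5.46 − 4.93 = 0.53 V.
V_SG = 0.53 V < |V_tp| = 1 V, so the transistor is in cutoff.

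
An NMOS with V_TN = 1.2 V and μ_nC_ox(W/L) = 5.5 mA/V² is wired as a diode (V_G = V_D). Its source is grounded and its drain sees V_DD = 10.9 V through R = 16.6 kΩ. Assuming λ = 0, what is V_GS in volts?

With gate tied to drain, V_GS = V_DS ≥ V_GS − V_TN, so the device is in saturation.
KCL at the drain: ½ k_n (V_GS − V_TN)² = (V_DD − V_GS)/R.
Let x = V_GS − 1.2. Then 45.7 x² + x − 9.7 = 0, giving x = 0.45 V (positive root), so V_GS = 1.65 V.
I_D = (V_DD − V_GS)/R = (10.9 − 1.65) / 16.6 = 0.557 mA.

V_GS = 1.65 V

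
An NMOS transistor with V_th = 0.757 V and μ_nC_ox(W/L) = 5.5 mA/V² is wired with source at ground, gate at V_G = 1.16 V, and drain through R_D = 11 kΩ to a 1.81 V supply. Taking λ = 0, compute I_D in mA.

V_GS = V_G = 1.16 V, so V_ov = 1.16 − 0.757 = 0.403 V.
Assume saturation: I_D = ½ k_n V_ov² = 0.5 × 5.5 × 0.403² = 0.447 mA, giving V_DS = V_DD − I_D R_D = 1.81 − 0.447 × 11 = -3.1 V.
But -3.1 V < V_ov = 0.403 V, so the device is actually in triode.
In triode I_D = k_n[V_ov V_DS − ½ V_DS²] and I_D = (V_DD − V_DS)/R_D. Equating: 30.2 V_DS² − 25.38 V_DS + 1.81 = 0, giving V_DS = 0.0787 V (the root below V_ov).
I_D = (1.81 − 0.0787) / 11 = 0.157 mA.

I_D = 0.157 mA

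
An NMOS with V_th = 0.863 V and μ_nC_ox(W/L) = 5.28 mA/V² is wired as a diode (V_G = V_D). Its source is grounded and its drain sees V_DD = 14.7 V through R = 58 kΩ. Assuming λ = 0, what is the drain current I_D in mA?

With gate tied to drain, V_GS = V_DS ≥ V_GS − V_th, so the device is in saturation.
KCL at the drain: ½ k_n (V_GS − V_th)² = (V_DD − V_GS)/R.
Let x = V_GS − 0.863. Then 153 x² + x − 13.84 = 0, giving x = 0.297 V (positive root), so V_GS = 1.16 V.
I_D = (V_DD − V_GS)/R = (14.7 − 1.16) / 58 = 0.233 mA.

I_D = 0.233 mA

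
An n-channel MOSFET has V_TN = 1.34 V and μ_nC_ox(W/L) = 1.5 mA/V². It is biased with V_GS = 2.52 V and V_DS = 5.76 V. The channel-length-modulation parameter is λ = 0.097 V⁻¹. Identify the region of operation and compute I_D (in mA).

Saturation; I_D = 1.63 mA

V_ov = V_GS − V_TN = 2.52 − 1.34 = 1.18 V.
Since V_DS = 5.76 V ≥ V_ov = 1.18 V, the device is in saturation.
I_D = ½ k_n V_ov² (1 + λ V_DS) = 0.5 × 1.5 × 1.18² × (1 + 0.097 × 5.76) = 1.63 mA.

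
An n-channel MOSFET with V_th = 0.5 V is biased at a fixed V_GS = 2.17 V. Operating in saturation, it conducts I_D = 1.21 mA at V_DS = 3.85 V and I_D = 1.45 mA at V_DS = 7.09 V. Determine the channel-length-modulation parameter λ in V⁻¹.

λ = 0.0801 V⁻¹

With V_GS fixed, I_D ∝ (1 + λ V_DS) in saturation, so I_D2/I_D1 = (1 + λ V_DS2)/(1 + λ V_DS1).
1.45/1.21 = 1.198 = (1 + 7.09 λ)/(1 + 3.85 λ).
Solving: λ (I_D1 V_DS2 − I_D2 V_DS1) = I_D2 − I_D1, so λ = (1.45 − 1.21) / (1.21 × 7.09 − 1.45 × 3.85) = 0.24 / 3 = 0.0801 V⁻¹.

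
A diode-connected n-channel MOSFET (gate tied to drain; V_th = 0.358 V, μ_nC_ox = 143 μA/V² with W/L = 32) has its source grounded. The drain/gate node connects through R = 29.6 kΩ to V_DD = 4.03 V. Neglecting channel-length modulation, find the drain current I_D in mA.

I_D = 0.116 mA

With gate tied to drain, V_GS = V_DS ≥ V_GS − V_th, so the device is in saturation.
k_n = μ_nC_ox · (W/L) = 4.576 mA/V².
KCL at the drain: ½ k_n (V_GS − V_th)² = (V_DD − V_GS)/R.
Let x = V_GS − 0.358. Then 67.7 x² + x − 3.672 = 0, giving x = 0.226 V (positive root), so V_GS = 0.584 V.
I_D = (V_DD − V_GS)/R = (4.03 − 0.584) / 29.6 = 0.116 mA.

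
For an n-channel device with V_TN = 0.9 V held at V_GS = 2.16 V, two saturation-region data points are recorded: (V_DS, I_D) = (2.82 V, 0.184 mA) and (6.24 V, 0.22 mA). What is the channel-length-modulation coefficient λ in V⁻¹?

λ = 0.0682 V⁻¹

With V_GS fixed, I_D ∝ (1 + λ V_DS) in saturation, so I_D2/I_D1 = (1 + λ V_DS2)/(1 + λ V_DS1).
0.22/0.184 = 1.196 = (1 + 6.24 λ)/(1 + 2.82 λ).
Solving: λ (I_D1 V_DS2 − I_D2 V_DS1) = I_D2 − I_D1, so λ = (0.22 − 0.184) / (0.184 × 6.24 − 0.22 × 2.82) = 0.036 / 0.528 = 0.0682 V⁻¹.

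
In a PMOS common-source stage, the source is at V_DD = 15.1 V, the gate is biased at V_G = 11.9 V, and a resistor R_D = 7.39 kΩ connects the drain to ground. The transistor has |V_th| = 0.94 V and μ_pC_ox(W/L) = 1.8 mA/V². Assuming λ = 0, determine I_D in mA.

I_D = 1.97 mA

V_SG = V_DD − V_G = 15.1 − 11.9 = 3.2 V, so V_ov = 3.2 − 0.94 = 2.26 V.
Assume saturation: I_D = ½ k_p V_ov² = 0.5 × 1.8 × 2.26² = 4.6 mA, giving V_SD = V_DD − I_D R_D = 15.1 − 4.6 × 7.39 = -18.9 V.
But -18.9 V < V_ov = 2.26 V, so the device is actually in triode.
In triode I_D = k_p[V_ov V_SD − ½ V_SD²] and I_D = (V_DD − V_SD)/R_D. Equating: 6.65 V_SD² − 31.06 V_SD + 15.1 = 0, giving V_SD = 0.551 V (the root below V_ov).
I_D = (15.1 − 0.551) / 7.39 = 1.97 mA.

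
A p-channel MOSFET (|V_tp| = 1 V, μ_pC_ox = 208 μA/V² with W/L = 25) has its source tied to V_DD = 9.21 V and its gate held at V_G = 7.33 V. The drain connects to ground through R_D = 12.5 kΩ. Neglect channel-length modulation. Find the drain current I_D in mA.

I_D = 0.723 mA

V_SG = V_DD − V_G = 9.21 − 7.33 = 1.88 V, so V_ov = 1.88 − 1 = 0.88 V.
k_p = μ_pC_ox · (W/L) = 5.2 mA/V².
Assume saturation: I_D = ½ k_p V_ov² = 0.5 × 5.2 × 0.88² = 2.01 mA, giving V_SD = V_DD − I_D R_D = 9.21 − 2.01 × 12.5 = -16 V.
But -16 V < V_ov = 0.88 V, so the device is actually in triode.
In triode I_D = k_p[V_ov V_SD − ½ V_SD²] and I_D = (V_DD − V_SD)/R_D. Equating: 32.5 V_SD² − 58.2 V_SD + 9.21 = 0, giving V_SD = 0.175 V (the root below V_ov).
I_D = (9.21 − 0.175) / 12.5 = 0.723 mA.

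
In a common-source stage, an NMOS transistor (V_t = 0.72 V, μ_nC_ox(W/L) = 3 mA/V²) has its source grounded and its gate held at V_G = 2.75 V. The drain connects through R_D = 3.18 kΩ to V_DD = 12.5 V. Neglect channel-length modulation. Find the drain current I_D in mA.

V_GS = V_G = 2.75 V, so V_ov = 2.75 − 0.72 = 2.03 V.
Assume saturation: I_D = ½ k_n V_ov² = 0.5 × 3 × 2.03² = 6.18 mA, giving V_DS = V_DD − I_D R_D = 12.5 − 6.18 × 3.18 = -7.16 V.
But -7.16 V < V_ov = 2.03 V, so the device is actually in triode.
In triode I_D = k_n[V_ov V_DS − ½ V_DS²] and I_D = (V_DD − V_DS)/R_D. Equating: 4.77 V_DS² − 20.37 V_DS + 12.5 = 0, giving V_DS = 0.743 V (the root below V_ov).
I_D = (12.5 − 0.743) / 3.18 = 3.7 mA.

I_D = 3.70 mA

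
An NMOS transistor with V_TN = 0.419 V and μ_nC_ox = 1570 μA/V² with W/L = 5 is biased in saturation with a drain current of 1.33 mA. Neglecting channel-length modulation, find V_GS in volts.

k_n = μ_nC_ox · (W/L) = 7.85 mA/V².
In saturation I_D = ½ k_n (V_GS − V_TN)², so V_GS − V_TN = √(2 I_D / k_n) = √(2 × 1.33 / 7.85) = 0.582 V.
V_GS = 0.419 + 0.582 = 1 V.

V_GS = 1.00 V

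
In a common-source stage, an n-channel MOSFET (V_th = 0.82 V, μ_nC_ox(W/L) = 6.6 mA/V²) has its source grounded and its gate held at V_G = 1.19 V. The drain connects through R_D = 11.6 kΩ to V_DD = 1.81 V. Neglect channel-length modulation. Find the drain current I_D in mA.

I_D = 0.150 mA

V_GS = V_G = 1.19 V, so V_ov = 1.19 − 0.82 = 0.37 V.
Assume saturation: I_D = ½ k_n V_ov² = 0.5 × 6.6 × 0.37² = 0.452 mA, giving V_DS = V_DD − I_D R_D = 1.81 − 0.452 × 11.6 = -3.43 V.
But -3.43 V < V_ov = 0.37 V, so the device is actually in triode.
In triode I_D = k_n[V_ov V_DS − ½ V_DS²] and I_D = (V_DD − V_DS)/R_D. Equating: 38.3 V_DS² − 29.33 V_DS + 1.81 = 0, giving V_DS = 0.0677 V (the root below V_ov).
I_D = (1.81 − 0.0677) / 11.6 = 0.15 mA.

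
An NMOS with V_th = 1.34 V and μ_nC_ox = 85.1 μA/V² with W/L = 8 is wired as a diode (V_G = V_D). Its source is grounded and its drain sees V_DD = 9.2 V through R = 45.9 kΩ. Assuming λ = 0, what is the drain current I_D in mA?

I_D = 0.156 mA

With gate tied to drain, V_GS = V_DS ≥ V_GS − V_th, so the device is in saturation.
k_n = μ_nC_ox · (W/L) = 0.6808 mA/V².
KCL at the drain: ½ k_n (V_GS − V_th)² = (V_DD − V_GS)/R.
Let x = V_GS − 1.34. Then 15.6 x² + x − 7.86 = 0, giving x = 0.678 V (positive root), so V_GS = 2.02 V.
I_D = (V_DD − V_GS)/R = (9.2 − 2.02) / 45.9 = 0.156 mA.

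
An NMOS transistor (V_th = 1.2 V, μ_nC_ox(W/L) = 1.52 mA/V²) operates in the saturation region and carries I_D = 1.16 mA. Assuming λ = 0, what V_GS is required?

V_GS = 2.44 V

In saturation I_D = ½ k_n (V_GS − V_th)², so V_GS − V_th = √(2 I_D / k_n) = √(2 × 1.16 / 1.52) = 1.24 V.
V_GS = 1.2 + 1.24 = 2.44 V.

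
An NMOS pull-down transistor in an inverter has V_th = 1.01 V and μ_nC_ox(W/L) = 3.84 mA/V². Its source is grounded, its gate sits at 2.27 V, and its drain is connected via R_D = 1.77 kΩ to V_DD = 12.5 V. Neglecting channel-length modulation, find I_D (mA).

I_D = 3.05 mA

V_GS = V_G = 2.27 V, so V_ov = 2.27 − 1.01 = 1.26 V.
Assume saturation: I_D = ½ k_n V_ov² = 0.5 × 3.84 × 1.26² = 3.05 mA, giving V_DS = V_DD − I_D R_D = 12.5 − 3.05 × 1.77 = 7.1 V.
V_DS = 7.1 V ≥ V_ov = 1.26 V, confirming saturation.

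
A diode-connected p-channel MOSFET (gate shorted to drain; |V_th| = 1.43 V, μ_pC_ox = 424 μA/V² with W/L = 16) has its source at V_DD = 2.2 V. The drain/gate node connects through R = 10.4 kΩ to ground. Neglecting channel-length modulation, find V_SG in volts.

V_SG = 1.56 V

With gate tied to drain, V_SG = V_SD ≥ V_SG − |V_th|, so the device is in saturation.
k_p = μ_pC_ox · (W/L) = 6.784 mA/V².
KCL at the drain: ½ k_p (V_SG − |V_th|)² = (V_DD − V_SG)/R.
Let x = V_SG − 1.43. Then 35.3 x² + x − 0.77 = 0, giving x = 0.134 V (positive root), so V_SG = 1.56 V.
I_D = (V_DD − V_SG)/R = (2.2 − 1.56) / 10.4 = 0.0611 mA.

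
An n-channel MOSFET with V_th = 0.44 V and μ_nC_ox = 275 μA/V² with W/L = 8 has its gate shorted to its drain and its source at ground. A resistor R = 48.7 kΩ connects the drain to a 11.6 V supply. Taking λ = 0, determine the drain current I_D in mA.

With gate tied to drain, V_GS = V_DS ≥ V_GS − V_th, so the device is in saturation.
k_n = μ_nC_ox · (W/L) = 2.2 mA/V².
KCL at the drain: ½ k_n (V_GS − V_th)² = (V_DD − V_GS)/R.
Let x = V_GS − 0.44. Then 53.6 x² + x − 11.16 = 0, giving x = 0.447 V (positive root), so V_GS = 0.887 V.
I_D = (V_DD − V_GS)/R = (11.6 − 0.887) / 48.7 = 0.22 mA.

I_D = 0.220 mA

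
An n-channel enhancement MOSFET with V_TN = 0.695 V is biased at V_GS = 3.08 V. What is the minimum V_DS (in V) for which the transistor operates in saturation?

V_DS,sat = 2.39 V

The boundary between triode and saturation is V_DS = V_GS − V_TN = V_ov.
V_ov = 3.08 − 0.695 = 2.39 V.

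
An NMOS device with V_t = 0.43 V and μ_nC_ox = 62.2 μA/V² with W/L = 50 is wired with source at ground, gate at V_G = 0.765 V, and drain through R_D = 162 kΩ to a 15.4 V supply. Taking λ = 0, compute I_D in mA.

I_D = 0.0944 mA

V_GS = V_G = 0.765 V, so V_ov = 0.765 − 0.43 = 0.335 V.
k_n = μ_nC_ox · (W/L) = 3.11 mA/V².
Assume saturation: I_D = ½ k_n V_ov² = 0.5 × 3.11 × 0.335² = 0.175 mA, giving V_DS = V_DD − I_D R_D = 15.4 − 0.175 × 162 = -12.9 V.
But -12.9 V < V_ov = 0.335 V, so the device is actually in triode.
In triode I_D = k_n[V_ov V_DS − ½ V_DS²] and I_D = (V_DD − V_DS)/R_D. Equating: 252 V_DS² − 169.8 V_DS + 15.4 = 0, giving V_DS = 0.108 V (the root below V_ov).
I_D = (15.4 − 0.108) / 162 = 0.0944 mA.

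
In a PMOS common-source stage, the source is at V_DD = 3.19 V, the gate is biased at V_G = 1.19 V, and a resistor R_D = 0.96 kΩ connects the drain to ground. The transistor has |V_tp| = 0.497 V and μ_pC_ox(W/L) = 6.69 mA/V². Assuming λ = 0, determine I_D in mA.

V_SG = V_DD − V_G = 3.19 − 1.19 = 2 V, so V_ov = 2 − 0.497 = 1.5 V.
Assume saturation: I_D = ½ k_p V_ov² = 0.5 × 6.69 × 1.5² = 7.56 mA, giving V_SD = V_DD − I_D R_D = 3.19 − 7.56 × 0.96 = -4.06 V.
But -4.06 V < V_ov = 1.5 V, so the device is actually in triode.
In triode I_D = k_p[V_ov V_SD − ½ V_SD²] and I_D = (V_DD − V_SD)/R_D. Equating: 3.21 V_SD² − 10.65 V_SD + 3.19 = 0, giving V_SD = 0.333 V (the root below V_ov).
I_D = (3.19 − 0.333) / 0.96 = 2.98 mA.

I_D = 2.98 mA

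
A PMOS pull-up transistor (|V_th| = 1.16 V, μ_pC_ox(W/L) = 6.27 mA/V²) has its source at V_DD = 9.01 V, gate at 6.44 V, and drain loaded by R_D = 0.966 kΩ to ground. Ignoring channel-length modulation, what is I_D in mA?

I_D = 6.23 mA

V_SG = V_DD − V_G = 9.01 − 6.44 = 2.57 V, so V_ov = 2.57 − 1.16 = 1.41 V.
Assume saturation: I_D = ½ k_p V_ov² = 0.5 × 6.27 × 1.41² = 6.23 mA, giving V_SD = V_DD − I_D R_D = 9.01 − 6.23 × 0.966 = 2.99 V.
V_SD = 2.99 V ≥ V_ov = 1.41 V, confirming saturation.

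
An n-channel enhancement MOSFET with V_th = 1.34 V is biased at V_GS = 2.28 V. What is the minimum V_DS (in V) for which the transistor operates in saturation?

V_DS,sat = 0.940 V

The boundary between triode and saturation is V_DS = V_GS − V_th = V_ov.
V_ov = 2.28 − 1.34 = 0.94 V.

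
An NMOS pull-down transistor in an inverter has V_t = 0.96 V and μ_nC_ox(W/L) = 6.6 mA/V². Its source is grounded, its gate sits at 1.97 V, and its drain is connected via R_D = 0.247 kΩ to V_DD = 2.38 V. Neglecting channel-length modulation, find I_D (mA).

I_D = 3.37 mA

V_GS = V_G = 1.97 V, so V_ov = 1.97 − 0.96 = 1.01 V.
Assume saturation: I_D = ½ k_n V_ov² = 0.5 × 6.6 × 1.01² = 3.37 mA, giving V_DS = V_DD − I_D R_D = 2.38 − 3.37 × 0.247 = 1.55 V.
V_DS = 1.55 V ≥ V_ov = 1.01 V, confirming saturation.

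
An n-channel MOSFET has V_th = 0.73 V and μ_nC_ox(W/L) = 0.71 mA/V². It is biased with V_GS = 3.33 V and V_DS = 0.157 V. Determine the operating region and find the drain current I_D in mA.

V_ov = V_GS − V_th = 3.33 − 0.73 = 2.6 V.
Since V_DS = 0.157 V < V_ov = 2.6 V, the device is in the triode region.
I_D = k_n [V_ov · V_DS − ½ V_DS²] = 0.71 × [2.6 × 0.157 − 0.5 × 0.157²] = 0.281 mA.

Triode; I_D = 0.281 mA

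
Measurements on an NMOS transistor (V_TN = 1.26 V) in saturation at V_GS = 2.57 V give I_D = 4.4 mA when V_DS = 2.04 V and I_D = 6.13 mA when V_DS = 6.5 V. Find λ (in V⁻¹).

λ = 0.107 V⁻¹

With V_GS fixed, I_D ∝ (1 + λ V_DS) in saturation, so I_D2/I_D1 = (1 + λ V_DS2)/(1 + λ V_DS1).
6.13/4.4 = 1.393 = (1 + 6.5 λ)/(1 + 2.04 λ).
Solving: λ (I_D1 V_DS2 − I_D2 V_DS1) = I_D2 − I_D1, so λ = (6.13 − 4.4) / (4.4 × 6.5 − 6.13 × 2.04) = 1.73 / 16.1 = 0.107 V⁻¹.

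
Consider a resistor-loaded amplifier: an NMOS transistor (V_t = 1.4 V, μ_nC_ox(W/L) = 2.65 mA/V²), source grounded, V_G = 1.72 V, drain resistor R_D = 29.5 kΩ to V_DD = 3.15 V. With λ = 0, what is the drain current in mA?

I_D = 0.101 mA

V_GS = V_G = 1.72 V, so V_ov = 1.72 − 1.4 = 0.32 V.
Assume saturation: I_D = ½ k_n V_ov² = 0.5 × 2.65 × 0.32² = 0.136 mA, giving V_DS = V_DD − I_D R_D = 3.15 − 0.136 × 29.5 = -0.853 V.
But -0.853 V < V_ov = 0.32 V, so the device is actually in triode.
In triode I_D = k_n[V_ov V_DS − ½ V_DS²] and I_D = (V_DD − V_DS)/R_D. Equating: 39.1 V_DS² − 26.02 V_DS + 3.15 = 0, giving V_DS = 0.159 V (the root below V_ov).
I_D = (3.15 − 0.159) / 29.5 = 0.101 mA.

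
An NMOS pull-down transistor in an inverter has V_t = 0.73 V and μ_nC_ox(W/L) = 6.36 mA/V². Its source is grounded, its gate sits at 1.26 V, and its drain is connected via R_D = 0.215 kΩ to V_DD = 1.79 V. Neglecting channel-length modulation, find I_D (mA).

V_GS = V_G = 1.26 V, so V_ov = 1.26 − 0.73 = 0.53 V.
Assume saturation: I_D = ½ k_n V_ov² = 0.5 × 6.36 × 0.53² = 0.893 mA, giving V_DS = V_DD − I_D R_D = 1.79 − 0.893 × 0.215 = 1.6 V.
V_DS = 1.6 V ≥ V_ov = 0.53 V, confirming saturation.

I_D = 0.893 mA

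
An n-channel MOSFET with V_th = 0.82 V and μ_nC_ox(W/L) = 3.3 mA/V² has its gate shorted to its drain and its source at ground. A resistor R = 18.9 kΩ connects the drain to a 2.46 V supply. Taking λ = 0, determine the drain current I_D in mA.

I_D = 0.0755 mA

With gate tied to drain, V_GS = V_DS ≥ V_GS − V_th, so the device is in saturation.
KCL at the drain: ½ k_n (V_GS − V_th)² = (V_DD − V_GS)/R.
Let x = V_GS − 0.82. Then 31.2 x² + x − 1.64 = 0, giving x = 0.214 V (positive root), so V_GS = 1.03 V.
I_D = (V_DD − V_GS)/R = (2.46 − 1.03) / 18.9 = 0.0755 mA.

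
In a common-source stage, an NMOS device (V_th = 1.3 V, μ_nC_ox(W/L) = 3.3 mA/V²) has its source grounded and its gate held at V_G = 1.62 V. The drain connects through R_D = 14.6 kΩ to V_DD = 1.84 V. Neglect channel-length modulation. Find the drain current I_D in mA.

V_GS = V_G = 1.62 V, so V_ov = 1.62 − 1.3 = 0.32 V.
Assume saturation: I_D = ½ k_n V_ov² = 0.5 × 3.3 × 0.32² = 0.169 mA, giving V_DS = V_DD − I_D R_D = 1.84 − 0.169 × 14.6 = -0.627 V.
But -0.627 V < V_ov = 0.32 V, so the device is actually in triode.
In triode I_D = k_n[V_ov V_DS − ½ V_DS²] and I_D = (V_DD − V_DS)/R_D. Equating: 24.1 V_DS² − 16.42 V_DS + 1.84 = 0, giving V_DS = 0.141 V (the root below V_ov).
I_D = (1.84 − 0.141) / 14.6 = 0.116 mA.

I_D = 0.116 mA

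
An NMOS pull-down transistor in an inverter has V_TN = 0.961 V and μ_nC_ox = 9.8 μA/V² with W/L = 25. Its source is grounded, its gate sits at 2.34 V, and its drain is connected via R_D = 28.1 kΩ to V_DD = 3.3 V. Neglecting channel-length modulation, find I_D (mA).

I_D = 0.105 mA

V_GS = V_G = 2.34 V, so V_ov = 2.34 − 0.961 = 1.38 V.
k_n = μ_nC_ox · (W/L) = 0.245 mA/V².
Assume saturation: I_D = ½ k_n V_ov² = 0.5 × 0.245 × 1.38² = 0.233 mA, giving V_DS = V_DD − I_D R_D = 3.3 − 0.233 × 28.1 = -3.25 V.
But -3.25 V < V_ov = 1.38 V, so the device is actually in triode.
In triode I_D = k_n[V_ov V_DS − ½ V_DS²] and I_D = (V_DD − V_DS)/R_D. Equating: 3.44 V_DS² − 10.49 V_DS + 3.3 = 0, giving V_DS = 0.356 V (the root below V_ov).
I_D = (3.3 − 0.356) / 28.1 = 0.105 mA.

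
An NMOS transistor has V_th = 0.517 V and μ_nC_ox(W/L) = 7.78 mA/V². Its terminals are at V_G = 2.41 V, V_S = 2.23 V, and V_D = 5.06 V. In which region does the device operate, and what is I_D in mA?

Cutoff; I_D = 0 mA

V_GS = V_G − V_S = 2.41 − 2.23 = 0.18 V; V_DS = V_D − V_S = 5.06 − 2.23 = 2.83 V.
V_GS = 0.18 V < V_th = 0.517 V, so the transistor is in cutoff.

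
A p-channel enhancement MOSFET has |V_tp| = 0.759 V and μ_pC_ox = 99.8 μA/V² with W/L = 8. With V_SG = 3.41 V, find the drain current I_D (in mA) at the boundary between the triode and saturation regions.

At the boundary V_SD = V_ov = V_SG − |V_tp| = 3.41 − 0.759 = 2.65 V.
k_p = μ_pC_ox · (W/L) = 0.7984 mA/V².
I_D = ½ k_p V_ov² = 0.5 × 0.7984 × 2.65² = 2.81 mA.

I_D = 2.81 mA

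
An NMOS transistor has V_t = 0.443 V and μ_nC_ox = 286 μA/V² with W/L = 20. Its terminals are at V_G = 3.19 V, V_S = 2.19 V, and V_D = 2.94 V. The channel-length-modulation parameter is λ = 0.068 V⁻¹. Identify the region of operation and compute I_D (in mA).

V_GS = V_G − V_S = 3.19 − 2.19 = 1 V; V_DS = V_D − V_S = 2.94 − 2.19 = 0.75 V.
k_n = μ_nC_ox · (W/L) = 5.72 mA/V².
V_ov = V_GS − V_t = 1 − 0.443 = 0.557 V.
Since V_DS = 0.75 V ≥ V_ov = 0.557 V, the device is in saturation.
I_D = ½ k_n V_ov² (1 + λ V_DS) = 0.5 × 5.72 × 0.557² × (1 + 0.068 × 0.75) = 0.933 mA.

Saturation; I_D = 0.933 mA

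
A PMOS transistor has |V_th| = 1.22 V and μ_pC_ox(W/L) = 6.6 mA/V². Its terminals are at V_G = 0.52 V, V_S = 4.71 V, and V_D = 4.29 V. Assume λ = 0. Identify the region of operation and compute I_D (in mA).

Triode; I_D = 7.65 mA

V_SG = V_S − V_G = 4.71 − 0.52 = 4.19 V; V_SD = V_S − V_D = 4.71 − 4.29 = 0.42 V.
V_ov = V_SG − |V_th| = 4.19 − 1.22 = 2.97 V.
Since V_SD = 0.42 V < V_ov = 2.97 V, the device is in the triode region.
I_D = k_p [V_ov · V_SD − ½ V_SD²] = 6.6 × [2.97 × 0.42 − 0.5 × 0.42²] = 7.65 mA.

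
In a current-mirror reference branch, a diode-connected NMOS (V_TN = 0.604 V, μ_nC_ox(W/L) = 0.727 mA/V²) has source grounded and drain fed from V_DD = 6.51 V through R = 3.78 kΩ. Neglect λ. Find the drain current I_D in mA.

I_D = 1.10 mA

With gate tied to drain, V_GS = V_DS ≥ V_GS − V_TN, so the device is in saturation.
KCL at the drain: ½ k_n (V_GS − V_TN)² = (V_DD − V_GS)/R.
Let x = V_GS − 0.604. Then 1.37 x² + x − 5.906 = 0, giving x = 1.74 V (positive root), so V_GS = 2.35 V.
I_D = (V_DD − V_GS)/R = (6.51 − 2.35) / 3.78 = 1.1 mA.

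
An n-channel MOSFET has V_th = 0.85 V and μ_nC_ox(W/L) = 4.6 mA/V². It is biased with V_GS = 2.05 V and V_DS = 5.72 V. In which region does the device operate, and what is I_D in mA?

Saturation; I_D = 3.31 mA

V_ov = V_GS − V_th = 2.05 − 0.85 = 1.2 V.
Since V_DS = 5.72 V ≥ V_ov = 1.2 V, the device is in saturation.
I_D = ½ k_n V_ov² = 0.5 × 4.6 × 1.2² = 3.31 mA.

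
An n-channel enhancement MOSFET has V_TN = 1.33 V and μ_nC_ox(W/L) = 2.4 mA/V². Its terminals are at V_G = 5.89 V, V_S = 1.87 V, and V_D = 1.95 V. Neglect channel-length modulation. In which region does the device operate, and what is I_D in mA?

Triode; I_D = 0.509 mA

V_GS = V_G − V_S = 5.89 − 1.87 = 4.02 V; V_DS = V_D − V_S = 1.95 − 1.87 = 0.08 V.
V_ov = V_GS − V_TN = 4.02 − 1.33 = 2.69 V.
Since V_DS = 0.08 V < V_ov = 2.69 V, the device is in the triode region.
I_D = k_n [V_ov · V_DS − ½ V_DS²] = 2.4 × [2.69 × 0.08 − 0.5 × 0.08²] = 0.509 mA.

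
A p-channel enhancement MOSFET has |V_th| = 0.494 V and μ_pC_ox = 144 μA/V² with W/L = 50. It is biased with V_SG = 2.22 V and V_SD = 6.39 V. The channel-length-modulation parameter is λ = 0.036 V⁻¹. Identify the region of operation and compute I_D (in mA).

Saturation; I_D = 13.2 mA

k_p = μ_pC_ox · (W/L) = 7.2 mA/V².
V_ov = V_SG − |V_th| = 2.22 − 0.494 = 1.73 V.
Since V_SD = 6.39 V ≥ V_ov = 1.73 V, the device is in saturation.
I_D = ½ k_p V_ov² (1 + λ V_SD) = 0.5 × 7.2 × 1.73² × (1 + 0.036 × 6.39) = 13.2 mA.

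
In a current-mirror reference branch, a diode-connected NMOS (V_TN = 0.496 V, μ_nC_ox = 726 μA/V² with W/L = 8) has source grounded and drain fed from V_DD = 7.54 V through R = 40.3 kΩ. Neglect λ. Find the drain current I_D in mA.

With gate tied to drain, V_GS = V_DS ≥ V_GS − V_TN, so the device is in saturation.
k_n = μ_nC_ox · (W/L) = 5.808 mA/V².
KCL at the drain: ½ k_n (V_GS − V_TN)² = (V_DD − V_GS)/R.
Let x = V_GS − 0.496. Then 117 x² + x − 7.044 = 0, giving x = 0.241 V (positive root), so V_GS = 0.737 V.
I_D = (V_DD − V_GS)/R = (7.54 − 0.737) / 40.3 = 0.169 mA.

I_D = 0.169 mA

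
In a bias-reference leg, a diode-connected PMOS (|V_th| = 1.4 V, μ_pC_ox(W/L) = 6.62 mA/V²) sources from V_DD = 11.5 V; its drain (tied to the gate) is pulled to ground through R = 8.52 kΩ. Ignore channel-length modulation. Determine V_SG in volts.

V_SG = 1.98 V

With gate tied to drain, V_SG = V_SD ≥ V_SG − |V_th|, so the device is in saturation.
KCL at the drain: ½ k_p (V_SG − |V_th|)² = (V_DD − V_SG)/R.
Let x = V_SG − 1.4. Then 28.2 x² + x − 10.1 = 0, giving x = 0.581 V (positive root), so V_SG = 1.98 V.
I_D = (V_DD − V_SG)/R = (11.5 − 1.98) / 8.52 = 1.12 mA.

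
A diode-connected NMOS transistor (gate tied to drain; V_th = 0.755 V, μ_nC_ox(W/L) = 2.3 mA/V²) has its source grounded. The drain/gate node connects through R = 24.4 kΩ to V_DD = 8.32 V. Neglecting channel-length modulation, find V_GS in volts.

V_GS = 1.26 V

With gate tied to drain, V_GS = V_DS ≥ V_GS − V_th, so the device is in saturation.
KCL at the drain: ½ k_n (V_GS − V_th)² = (V_DD − V_GS)/R.
Let x = V_GS − 0.755. Then 28.1 x² + x − 7.565 = 0, giving x = 0.502 V (positive root), so V_GS = 1.26 V.
I_D = (V_DD − V_GS)/R = (8.32 − 1.26) / 24.4 = 0.289 mA.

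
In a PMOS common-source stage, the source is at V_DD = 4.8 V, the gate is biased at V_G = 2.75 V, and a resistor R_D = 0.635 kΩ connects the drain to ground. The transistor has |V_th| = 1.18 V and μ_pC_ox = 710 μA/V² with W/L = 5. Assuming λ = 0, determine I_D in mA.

I_D = 1.34 mA

V_SG = V_DD − V_G = 4.8 − 2.75 = 2.05 V, so V_ov = 2.05 − 1.18 = 0.87 V.
k_p = μ_pC_ox · (W/L) = 3.55 mA/V².
Assume saturation: I_D = ½ k_p V_ov² = 0.5 × 3.55 × 0.87² = 1.34 mA, giving V_SD = V_DD − I_D R_D = 4.8 − 1.34 × 0.635 = 3.95 V.
V_SD = 3.95 V ≥ V_ov = 0.87 V, confirming saturation.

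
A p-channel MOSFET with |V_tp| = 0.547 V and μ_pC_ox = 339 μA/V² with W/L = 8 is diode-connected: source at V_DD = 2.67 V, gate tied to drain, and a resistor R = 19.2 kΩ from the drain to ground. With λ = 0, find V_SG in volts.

V_SG = 0.814 V

With gate tied to drain, V_SG = V_SD ≥ V_SG − |V_tp|, so the device is in saturation.
k_p = μ_pC_ox · (W/L) = 2.712 mA/V².
KCL at the drain: ½ k_p (V_SG − |V_tp|)² = (V_DD − V_SG)/R.
Let x = V_SG − 0.547. Then 26 x² + x − 2.123 = 0, giving x = 0.267 V (positive root), so V_SG = 0.814 V.
I_D = (V_DD − V_SG)/R = (2.67 − 0.814) / 19.2 = 0.0967 mA.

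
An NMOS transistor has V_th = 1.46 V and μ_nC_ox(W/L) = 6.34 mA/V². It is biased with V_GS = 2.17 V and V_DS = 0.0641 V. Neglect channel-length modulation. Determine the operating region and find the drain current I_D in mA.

Triode; I_D = 0.276 mA

V_ov = V_GS − V_th = 2.17 − 1.46 = 0.71 V.
Since V_DS = 0.0641 V < V_ov = 0.71 V, the device is in the triode region.
I_D = k_n [V_ov · V_DS − ½ V_DS²] = 6.34 × [0.71 × 0.0641 − 0.5 × 0.0641²] = 0.276 mA.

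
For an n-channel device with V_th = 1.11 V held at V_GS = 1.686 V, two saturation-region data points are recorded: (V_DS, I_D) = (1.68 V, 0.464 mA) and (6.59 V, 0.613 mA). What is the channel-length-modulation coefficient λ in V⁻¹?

λ = 0.0735 V⁻¹

With V_GS fixed, I_D ∝ (1 + λ V_DS) in saturation, so I_D2/I_D1 = (1 + λ V_DS2)/(1 + λ V_DS1).
0.613/0.464 = 1.321 = (1 + 6.59 λ)/(1 + 1.68 λ).
Solving: λ (I_D1 V_DS2 − I_D2 V_DS1) = I_D2 − I_D1, so λ = (0.613 − 0.464) / (0.464 × 6.59 − 0.613 × 1.68) = 0.149 / 2.03 = 0.0735 V⁻¹.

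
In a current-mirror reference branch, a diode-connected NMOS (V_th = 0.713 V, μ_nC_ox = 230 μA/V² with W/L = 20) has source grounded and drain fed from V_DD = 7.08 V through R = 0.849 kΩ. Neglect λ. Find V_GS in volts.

V_GS = 2.28 V

With gate tied to drain, V_GS = V_DS ≥ V_GS − V_th, so the device is in saturation.
k_n = μ_nC_ox · (W/L) = 4.6 mA/V².
KCL at the drain: ½ k_n (V_GS − V_th)² = (V_DD − V_GS)/R.
Let x = V_GS − 0.713. Then 1.95 x² + x − 6.367 = 0, giving x = 1.57 V (positive root), so V_GS = 2.28 V.
I_D = (V_DD − V_GS)/R = (7.08 − 2.28) / 0.849 = 5.65 mA.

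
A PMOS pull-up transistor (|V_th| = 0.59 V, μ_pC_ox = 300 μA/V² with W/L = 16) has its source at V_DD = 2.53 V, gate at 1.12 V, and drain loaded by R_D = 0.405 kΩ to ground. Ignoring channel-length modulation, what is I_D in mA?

V_SG = V_DD − V_G = 2.53 − 1.12 = 1.41 V, so V_ov = 1.41 − 0.59 = 0.82 V.
k_p = μ_pC_ox · (W/L) = 4.8 mA/V².
Assume saturation: I_D = ½ k_p V_ov² = 0.5 × 4.8 × 0.82² = 1.61 mA, giving V_SD = V_DD − I_D R_D = 2.53 − 1.61 × 0.405 = 1.88 V.
V_SD = 1.88 V ≥ V_ov = 0.82 V, confirming saturation.

I_D = 1.61 mA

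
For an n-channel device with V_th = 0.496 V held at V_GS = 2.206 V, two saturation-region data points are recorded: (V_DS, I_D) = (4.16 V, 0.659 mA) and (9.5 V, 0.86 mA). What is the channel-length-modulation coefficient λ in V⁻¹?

λ = 0.0749 V⁻¹

With V_GS fixed, I_D ∝ (1 + λ V_DS) in saturation, so I_D2/I_D1 = (1 + λ V_DS2)/(1 + λ V_DS1).
0.86/0.659 = 1.305 = (1 + 9.5 λ)/(1 + 4.16 λ).
Solving: λ (I_D1 V_DS2 − I_D2 V_DS1) = I_D2 − I_D1, so λ = (0.86 − 0.659) / (0.659 × 9.5 − 0.86 × 4.16) = 0.201 / 2.68 = 0.0749 V⁻¹.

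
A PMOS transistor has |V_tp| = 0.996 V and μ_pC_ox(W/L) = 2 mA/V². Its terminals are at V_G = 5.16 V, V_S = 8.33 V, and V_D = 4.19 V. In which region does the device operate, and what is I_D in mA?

Saturation; I_D = 4.73 mA

V_SG = V_S − V_G = 8.33 − 5.16 = 3.17 V; V_SD = V_S − V_D = 8.33 − 4.19 = 4.14 V.
V_ov = V_SG − |V_tp| = 3.17 − 0.996 = 2.17 V.
Since V_SD = 4.14 V ≥ V_ov = 2.17 V, the device is in saturation.
I_D = ½ k_p V_ov² = 0.5 × 2 × 2.17² = 4.73 mA.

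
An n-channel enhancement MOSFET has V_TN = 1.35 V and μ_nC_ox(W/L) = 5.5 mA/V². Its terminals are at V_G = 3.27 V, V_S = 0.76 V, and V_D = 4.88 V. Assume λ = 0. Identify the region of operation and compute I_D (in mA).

V_GS = V_G − V_S = 3.27 − 0.76 = 2.51 V; V_DS = V_D − V_S = 4.88 − 0.76 = 4.12 V.
V_ov = V_GS − V_TN = 2.51 − 1.35 = 1.16 V.
Since V_DS = 4.12 V ≥ V_ov = 1.16 V, the device is in saturation.
I_D = ½ k_n V_ov² = 0.5 × 5.5 × 1.16² = 3.7 mA.

Saturation; I_D = 3.70 mA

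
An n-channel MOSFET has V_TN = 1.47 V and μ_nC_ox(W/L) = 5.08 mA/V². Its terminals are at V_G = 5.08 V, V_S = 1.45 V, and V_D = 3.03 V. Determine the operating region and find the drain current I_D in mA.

Triode; I_D = 11.0 mA

V_GS = V_G − V_S = 5.08 − 1.45 = 3.63 V; V_DS = V_D − V_S = 3.03 − 1.45 = 1.58 V.
V_ov = V_GS − V_TN = 3.63 − 1.47 = 2.16 V.
Since V_DS = 1.58 V < V_ov = 2.16 V, the device is in the triode region.
I_D = k_n [V_ov · V_DS − ½ V_DS²] = 5.08 × [2.16 × 1.58 − 0.5 × 1.58²] = 11 mA.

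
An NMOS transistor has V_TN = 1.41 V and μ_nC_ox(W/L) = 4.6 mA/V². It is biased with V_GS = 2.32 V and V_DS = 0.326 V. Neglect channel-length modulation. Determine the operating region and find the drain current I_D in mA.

V_ov = V_GS − V_TN = 2.32 − 1.41 = 0.91 V.
Since V_DS = 0.326 V < V_ov = 0.91 V, the device is in the triode region.
I_D = k_n [V_ov · V_DS − ½ V_DS²] = 4.6 × [0.91 × 0.326 − 0.5 × 0.326²] = 1.12 mA.

Triode; I_D = 1.12 mA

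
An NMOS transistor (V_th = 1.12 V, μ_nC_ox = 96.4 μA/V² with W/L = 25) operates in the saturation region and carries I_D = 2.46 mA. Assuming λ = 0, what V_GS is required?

k_n = μ_nC_ox · (W/L) = 2.41 mA/V².
In saturation I_D = ½ k_n (V_GS − V_th)², so V_GS − V_th = √(2 I_D / k_n) = √(2 × 2.46 / 2.41) = 1.43 V.
V_GS = 1.12 + 1.43 = 2.55 V.

V_GS = 2.55 V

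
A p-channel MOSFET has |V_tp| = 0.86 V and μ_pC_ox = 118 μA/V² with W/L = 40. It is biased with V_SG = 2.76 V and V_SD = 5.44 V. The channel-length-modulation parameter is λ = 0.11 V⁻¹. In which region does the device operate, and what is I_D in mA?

Saturation; I_D = 13.6 mA

k_p = μ_pC_ox · (W/L) = 4.72 mA/V².
V_ov = V_SG − |V_tp| = 2.76 − 0.86 = 1.9 V.
Since V_SD = 5.44 V ≥ V_ov = 1.9 V, the device is in saturation.
I_D = ½ k_p V_ov² (1 + λ V_SD) = 0.5 × 4.72 × 1.9² × (1 + 0.11 × 5.44) = 13.6 mA.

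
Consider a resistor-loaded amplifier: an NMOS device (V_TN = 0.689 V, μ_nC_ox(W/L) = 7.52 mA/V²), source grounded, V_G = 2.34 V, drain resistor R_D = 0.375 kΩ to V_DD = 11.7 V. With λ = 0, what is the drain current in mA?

I_D = 10.2 mA

V_GS = V_G = 2.34 V, so V_ov = 2.34 − 0.689 = 1.65 V.
Assume saturation: I_D = ½ k_n V_ov² = 0.5 × 7.52 × 1.65² = 10.2 mA, giving V_DS = V_DD − I_D R_D = 11.7 − 10.2 × 0.375 = 7.86 V.
V_DS = 7.86 V ≥ V_ov = 1.65 V, confirming saturation.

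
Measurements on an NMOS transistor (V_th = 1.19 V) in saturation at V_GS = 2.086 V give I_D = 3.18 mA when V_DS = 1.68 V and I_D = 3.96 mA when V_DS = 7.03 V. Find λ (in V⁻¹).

λ = 0.0497 V⁻¹

With V_GS fixed, I_D ∝ (1 + λ V_DS) in saturation, so I_D2/I_D1 = (1 + λ V_DS2)/(1 + λ V_DS1).
3.96/3.18 = 1.245 = (1 + 7.03 λ)/(1 + 1.68 λ).
Solving: λ (I_D1 V_DS2 − I_D2 V_DS1) = I_D2 − I_D1, so λ = (3.96 − 3.18) / (3.18 × 7.03 − 3.96 × 1.68) = 0.78 / 15.7 = 0.0497 V⁻¹.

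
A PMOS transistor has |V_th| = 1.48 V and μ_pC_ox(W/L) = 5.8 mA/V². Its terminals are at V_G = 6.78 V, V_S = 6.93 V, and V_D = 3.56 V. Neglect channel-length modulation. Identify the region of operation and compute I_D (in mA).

Cutoff; I_D = 0 mA

V_SG = V_S − V_G = 6.93 − 6.78 = 0.15 V; V_SD = V_S − V_D = 6.93 − 3.56 = 3.37 V.
V_SG = 0.15 V < |V_th| = 1.48 V, so the transistor is in cutoff.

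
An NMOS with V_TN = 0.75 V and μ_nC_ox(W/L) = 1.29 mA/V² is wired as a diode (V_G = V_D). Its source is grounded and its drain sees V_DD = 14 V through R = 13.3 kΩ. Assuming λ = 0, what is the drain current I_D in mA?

With gate tied to drain, V_GS = V_DS ≥ V_GS − V_TN, so the device is in saturation.
KCL at the drain: ½ k_n (V_GS − V_TN)² = (V_DD − V_GS)/R.
Let x = V_GS − 0.75. Then 8.58 x² + x − 13.25 = 0, giving x = 1.19 V (positive root), so V_GS = 1.94 V.
I_D = (V_DD − V_GS)/R = (14 − 1.94) / 13.3 = 0.907 mA.

I_D = 0.907 mA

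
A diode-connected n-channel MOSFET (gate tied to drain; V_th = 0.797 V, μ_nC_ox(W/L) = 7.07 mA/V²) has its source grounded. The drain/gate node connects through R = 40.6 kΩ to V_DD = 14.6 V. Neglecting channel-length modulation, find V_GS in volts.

V_GS = 1.10 V

With gate tied to drain, V_GS = V_DS ≥ V_GS − V_th, so the device is in saturation.
KCL at the drain: ½ k_n (V_GS − V_th)² = (V_DD − V_GS)/R.
Let x = V_GS − 0.797. Then 144 x² + x − 13.8 = 0, giving x = 0.307 V (positive root), so V_GS = 1.1 V.
I_D = (V_DD − V_GS)/R = (14.6 − 1.1) / 40.6 = 0.332 mA.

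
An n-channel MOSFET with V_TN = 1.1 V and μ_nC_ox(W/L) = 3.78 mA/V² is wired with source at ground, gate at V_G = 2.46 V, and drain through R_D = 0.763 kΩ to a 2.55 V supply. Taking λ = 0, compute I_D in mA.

I_D = 2.51 mA

V_GS = V_G = 2.46 V, so V_ov = 2.46 − 1.1 = 1.36 V.
Assume saturation: I_D = ½ k_n V_ov² = 0.5 × 3.78 × 1.36² = 3.5 mA, giving V_DS = V_DD − I_D R_D = 2.55 − 3.5 × 0.763 = -0.117 V.
But -0.117 V < V_ov = 1.36 V, so the device is actually in triode.
In triode I_D = k_n[V_ov V_DS − ½ V_DS²] and I_D = (V_DD − V_DS)/R_D. Equating: 1.44 V_DS² − 4.922 V_DS + 2.55 = 0, giving V_DS = 0.637 V (the root below V_ov).
I_D = (2.55 − 0.637) / 0.763 = 2.51 mA.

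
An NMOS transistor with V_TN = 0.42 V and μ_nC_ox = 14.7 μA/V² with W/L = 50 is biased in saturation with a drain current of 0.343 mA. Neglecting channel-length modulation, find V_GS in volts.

V_GS = 1.39 V

k_n = μ_nC_ox · (W/L) = 0.735 mA/V².
In saturation I_D = ½ k_n (V_GS − V_TN)², so V_GS − V_TN = √(2 I_D / k_n) = √(2 × 0.343 / 0.735) = 0.966 V.
V_GS = 0.42 + 0.966 = 1.39 V.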